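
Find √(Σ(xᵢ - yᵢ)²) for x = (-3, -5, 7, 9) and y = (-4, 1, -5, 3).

√(Σ(x_i - y_i)²) = √((-3 - (-4))² + (-5 - 1)² + (7 - (-5))² + (9 - 3)²)
= √(1² + (-6)² + 12² + 6²) = √(1 + 36 + 144 + 36) = √217 ≈ 14.7309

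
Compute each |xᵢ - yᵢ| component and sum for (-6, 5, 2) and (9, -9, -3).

Σ|x_i - y_i| = |-6 - 9| + |5 - (-9)| + |2 - (-3)| = 15 + 14 + 5 = 34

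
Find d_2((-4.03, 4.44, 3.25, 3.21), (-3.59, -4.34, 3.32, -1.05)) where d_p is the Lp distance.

(Σ|x_i - y_i|^2)^(1/2) = (|-4.03 - (-3.59)|^2 + |4.44 - (-4.34)|^2 + |3.25 - 3.32|^2 + |3.21 - (-1.05)|^2)^(1/2)
= (0.44^2 + 8.78^2 + 0.07^2 + 4.26^2)^(1/2) = (0.1936 + 77.0884 + 0.0049 + 18.1476)^(1/2) = (95.4345)^(1/2) ≈ 9.7691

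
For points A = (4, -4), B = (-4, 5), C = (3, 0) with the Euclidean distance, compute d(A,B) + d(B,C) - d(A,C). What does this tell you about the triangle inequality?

d(A,B) = √(8² + 9²) = √145 ≈ 12.0416, d(B,C) = √(7² + 5²) = √74 ≈ 8.6023, d(A,C) = √(1² + 4²) = √17 ≈ 4.1231.
d(A,B) + d(B,C) - d(A,C) = 12.0416 + 8.6023 - 4.1231 = 20.6439 - 4.1231 = 16.5208 (to 4 decimal places). This is ≥ 0, so the triangle inequality holds for these points.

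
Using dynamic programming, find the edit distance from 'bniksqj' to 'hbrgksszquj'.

Let D[i][j] be the edit distance between the first i characters of 'bniksqj' and the first j characters of 'hbrgksszquj', with D[i][0] = i, D[0][j] = j, and D[i][j] = D[i-1][j-1] if the characters match, else 1 + min(D[i-1][j], D[i][j-1], D[i-1][j-1]). Filling the table (rows: prefixes of 'bniksqj', columns: prefixes of 'hbrgksszquj'):
     ε  h  b  r  g  k  s  s  z  q  u  j
  ε  0  1  2  3  4  5  6  7  8  9 10 11
  b  1  1  1  2  3  4  5  6  7  8  9 10
  n  2  2  2  2  3  4  5  6  7  8  9 10
  i  3  3  3  3  3  4  5  6  7  8  9 10
  k  4  4  4  4  4  3  4  5  6  7  8  9
  s  5  5  5  5  5  4  3  4  5  6  7  8
  q  6  6  6  6  6  5  4  4  5  5  6  7
  j  7  7  7  7  7  6  5  5  5  6  6  6
The bottom-right entry gives D[7][11] = 6, so no sequence of fewer than 6 edits works. Backtracking through the table gives one optimal edit sequence (6 edits):
  bniksqj → hbniksqj (ins h @1)
  hbniksqj → hbriksqj (sub n→r @3)
  hbriksqj → hbrgksqj (sub i→g @4)
  hbrgksqj → hbrgkssqj (ins s @6)
  hbrgkssqj → hbrgksszqj (ins z @8)
  hbrgksszqj → hbrgksszquj (ins u @10)
Edit distance = 6.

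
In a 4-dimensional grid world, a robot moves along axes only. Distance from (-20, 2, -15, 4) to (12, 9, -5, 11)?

Σ|x_i - y_i| = |-20 - 12| + |2 - 9| + |-15 - (-5)| + |4 - 11| = 32 + 7 + 10 + 7 = 56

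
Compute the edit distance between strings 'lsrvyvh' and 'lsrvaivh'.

Let D[i][j] be the edit distance between the first i characters of 'lsrvyvh' and the first j characters of 'lsrvaivh', with D[i][0] = i, D[0][j] = j, and D[i][j] = D[i-1][j-1] if the characters match, else 1 + min(D[i-1][j], D[i][j-1], D[i-1][j-1]). Filling the table (rows: prefixes of 'lsrvyvh', columns: prefixes of 'lsrvaivh'):
     ε  l  s  r  v  a  i  v  h
  ε  0  1  2  3  4  5  6  7  8
  l  1  0  1  2  3  4  5  6  7
  s  2  1  0  1  2  3  4  5  6
  r  3  2  1  0  1  2  3  4  5
  v  4  3  2  1  0  1  2  3  4
  y  5  4  3  2  1  1  2  3  4
  v  6  5  4  3  2  2  2  2  3
  h  7  6  5  4  3  3  3  3  2
The bottom-right entry gives D[7][8] = 2, so no sequence of fewer than 2 edits works. Backtracking through the table gives one optimal edit sequence (2 edits):
  lsrvyvh → lsrvayvh (ins a @5)
  lsrvayvh → lsrvaivh (sub y→i @6)
Edit distance = 2.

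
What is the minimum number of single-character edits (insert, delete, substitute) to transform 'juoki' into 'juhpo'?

Let D[i][j] be the edit distance between the first i characters of 'juoki' and the first j characters of 'juhpo', with D[i][0] = i, D[0][j] = j, and D[i][j] = D[i-1][j-1] if the characters match, else 1 + min(D[i-1][j], D[i][j-1], D[i-1][j-1]). Filling the table (rows: prefixes of 'juoki', columns: prefixes of 'juhpo'):
     ε  j  u  h  p  o
  ε  0  1  2  3  4  5
  j  1  0  1  2  3  4
  u  2  1  0  1  2  3
  o  3  2  1  1  2  2
  k  4  3  2  2  2  3
  i  5  4  3  3  3  3
The bottom-right entry gives D[5][5] = 3, so no sequence of fewer than 3 edits works. Backtracking through the table gives one optimal edit sequence (3 edits):
  juoki → juhki (sub o→h @3)
  juhki → juhpi (sub k→p @4)
  juhpi → juhpo (sub i→o @5)
Edit distance = 3.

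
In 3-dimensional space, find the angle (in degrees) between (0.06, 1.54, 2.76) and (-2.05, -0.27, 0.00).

With u = (0.06, 1.54, 2.76), v = (-2.05, -0.27, 0.00):
u·v = 0.06·(-2.05) + 1.54·(-0.27) + 2.76·0 = (-0.123) + (-0.4158) + 0 = -0.5388.
|u| = √(0.06² + 1.54² + 2.76²) = √(0.0036 + 2.3716 + 7.6176) = √9.9928, |v| = √((-2.05)² + (-0.27)² + 0²) = √(4.2025 + 0.0729 + 0) = √4.2754.
cos θ = (u·v)/(|u||v|) = -0.5388/(√9.9928·√4.2754) ≈ -0.082432
θ = arccos(-0.082432) ≈ 94.73°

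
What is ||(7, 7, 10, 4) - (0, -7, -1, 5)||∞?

max(|x_i - y_i|) = max(|7 - 0|, |7 - (-7)|, |10 - (-1)|, |4 - 5|) = max(7, 14, 11, 1) = 14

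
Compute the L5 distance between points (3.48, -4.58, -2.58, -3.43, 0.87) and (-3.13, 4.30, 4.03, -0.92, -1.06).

(Σ|x_i - y_i|^5)^(1/5) = (|3.48 - (-3.13)|^5 + |-4.58 - 4.3|^5 + |-2.58 - 4.03|^5 + |-3.43 - (-0.92)|^5 + |0.87 - (-1.06)|^5)^(1/5)
= (6.61^5 + 8.88^5 + 6.61^5 + 2.51^5 + 1.93^5)^(1/5) ≈ (12618.4874 + 55215.9856 + 12618.4874 + 99.6251 + 26.7785)^(1/5) = (80579.364)^(1/5) ≈ 9.5773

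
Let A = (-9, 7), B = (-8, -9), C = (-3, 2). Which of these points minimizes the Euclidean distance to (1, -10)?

Distances: d(A) ≈ 19.7231, d(B) ≈ 9.0554, d(C) ≈ 12.6491. Nearest: B = (-8, -9) with distance 9.0554.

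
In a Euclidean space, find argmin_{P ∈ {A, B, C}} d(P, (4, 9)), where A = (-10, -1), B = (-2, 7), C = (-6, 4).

Distances: d(A) ≈ 17.2047, d(B) ≈ 6.3246, d(C) ≈ 11.1803. Nearest: B = (-2, 7) with distance 6.3246.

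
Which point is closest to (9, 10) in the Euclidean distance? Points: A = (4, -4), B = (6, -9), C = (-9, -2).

Distances: d(A) ≈ 14.8661, d(B) ≈ 19.2354, d(C) ≈ 21.6333. Nearest: A = (4, -4) with distance 14.8661.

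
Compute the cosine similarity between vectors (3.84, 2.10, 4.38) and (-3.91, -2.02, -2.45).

With u = (3.84, 2.10, 4.38), v = (-3.91, -2.02, -2.45):
u·v = 3.84·(-3.91) + 2.1·(-2.02) + 4.38·(-2.45) = (-15.0144) + (-4.242) + (-10.731) = -29.9874.
|u| = √(3.84² + 2.1² + 4.38²) = √(14.7456 + 4.41 + 19.1844) = √38.34, |v| = √((-3.91)² + (-2.02)² + (-2.45)²) = √(15.2881 + 4.0804 + 6.0025) = √25.371.
cos θ = (u·v)/(|u||v|) = -29.9874/(√38.34·√25.371) ≈ -0.9615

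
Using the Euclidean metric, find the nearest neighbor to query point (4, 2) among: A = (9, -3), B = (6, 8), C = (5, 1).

Distances: d(A) ≈ 7.0711, d(B) ≈ 6.3246, d(C) ≈ 1.4142. Nearest: C = (5, 1) with distance 1.4142.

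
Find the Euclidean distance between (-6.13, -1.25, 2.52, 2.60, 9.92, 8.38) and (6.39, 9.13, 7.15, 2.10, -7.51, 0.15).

√(Σ(x_i - y_i)²) = √((-6.13 - 6.39)² + (-1.25 - 9.13)² + (2.52 - 7.15)² + (2.6 - 2.1)² + (9.92 - (-7.51))² + (8.38 - 0.15)²)
= √((-12.52)² + (-10.38)² + (-4.63)² + 0.5² + 17.43² + 8.23²) = √(156.7504 + 107.7444 + 21.4369 + 0.25 + 303.8049 + 67.7329) = √657.7195 ≈ 25.646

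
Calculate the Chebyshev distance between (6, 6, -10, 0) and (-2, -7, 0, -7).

max(|x_i - y_i|) = max(|6 - (-2)|, |6 - (-7)|, |-10 - 0|, |0 - (-7)|) = max(8, 13, 10, 7) = 13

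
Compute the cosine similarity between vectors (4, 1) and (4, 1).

With u = (4, 1), v = (4, 1):
u·v = 4·4 + 1·1 = 16 + 1 = 17.
|u| = √(4² + 1²) = √17, |v| = √(4² + 1²) = √17, so |u||v| = √(17·17) = √289 = 17.
cos θ = (u·v)/(|u||v|) = 17/17 = 1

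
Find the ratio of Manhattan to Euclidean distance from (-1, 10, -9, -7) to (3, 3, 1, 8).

L1 = |-1 - 3| + |10 - 3| + |-9 - 1| + |-7 - 8| = 4 + 7 + 10 + 15 = 36
L2 = √(4² + 7² + 10² + 15²) = √390 ≈ 19.7484
L1 ≥ L2 always (equality iff movement is along one axis); L1 > L2 here.
Ratio L1/L2 = 36/√390 ≈ 1.8229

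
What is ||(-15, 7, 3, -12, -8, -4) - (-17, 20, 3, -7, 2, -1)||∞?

max(|x_i - y_i|) = max(|-15 - (-17)|, |7 - 20|, |3 - 3|, |-12 - (-7)|, |-8 - 2|, |-4 - (-1)|) = max(2, 13, 0, 5, 10, 3) = 13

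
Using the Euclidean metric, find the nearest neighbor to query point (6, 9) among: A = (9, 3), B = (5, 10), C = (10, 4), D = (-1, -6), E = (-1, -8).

Distances: d(A) ≈ 6.7082, d(B) ≈ 1.4142, d(C) ≈ 6.4031, d(D) ≈ 16.5529, d(E) ≈ 18.3848. Nearest: B = (5, 10) with distance 1.4142.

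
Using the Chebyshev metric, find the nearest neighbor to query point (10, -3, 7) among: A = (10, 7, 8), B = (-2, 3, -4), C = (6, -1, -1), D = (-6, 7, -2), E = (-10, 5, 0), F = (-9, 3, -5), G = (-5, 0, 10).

Distances: d(A) = 10, d(B) = 12, d(C) = 8, d(D) = 16, d(E) = 20, d(F) = 19, d(G) = 15. Nearest: C = (6, -1, -1) with distance 8.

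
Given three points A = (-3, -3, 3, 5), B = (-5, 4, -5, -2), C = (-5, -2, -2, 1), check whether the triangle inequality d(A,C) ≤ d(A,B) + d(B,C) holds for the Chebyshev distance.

d(A,B) = max(2, 7, 8, 7) = 8, d(B,C) = max(0, 6, 3, 3) = 6, d(A,C) = max(2, 1, 5, 4) = 5.
d(A,C) = 5 ≤ 8 + 6 = 14. Triangle inequality is satisfied.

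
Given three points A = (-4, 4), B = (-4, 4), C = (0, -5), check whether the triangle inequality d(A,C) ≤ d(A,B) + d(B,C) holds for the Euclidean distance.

d(A,B) = √(0² + 0²) = √0 = 0, d(B,C) = √(4² + 9²) = √97 ≈ 9.8489, d(A,C) = √(4² + 9²) = √97 ≈ 9.8489.
d(A,C) ≈ 9.8489 ≤ 0 + 9.8489 = 9.8489. Triangle inequality is satisfied.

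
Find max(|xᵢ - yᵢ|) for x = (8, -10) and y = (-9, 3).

max(|x_i - y_i|) = max(|8 - (-9)|, |-10 - 3|) = max(17, 13) = 17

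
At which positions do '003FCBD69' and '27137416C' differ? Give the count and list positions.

Differing positions: 1, 2, 3, 4, 5, 6, 7, 9. Hamming distance = 8.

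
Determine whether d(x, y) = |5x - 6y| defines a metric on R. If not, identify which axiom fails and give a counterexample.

No. d fails symmetry: d(8, 4) = |5·8 - 6·4| = |16| = 16, but d(4, 8) = |5·4 - 6·8| = |-28| = 28. Since 16 ≠ 28, d(x,y) ≠ d(y,x) in general.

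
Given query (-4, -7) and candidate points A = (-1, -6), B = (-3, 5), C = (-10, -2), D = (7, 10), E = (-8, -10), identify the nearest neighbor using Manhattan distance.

Distances: d(A) = 4, d(B) = 13, d(C) = 11, d(D) = 28, d(E) = 7. Nearest: A = (-1, -6) with distance 4.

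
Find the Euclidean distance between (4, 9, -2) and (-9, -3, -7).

√(Σ(x_i - y_i)²) = √((4 - (-9))² + (9 - (-3))² + (-2 - (-7))²)
= √(13² + 12² + 5²) = √(169 + 144 + 25) = √338 ≈ 18.3848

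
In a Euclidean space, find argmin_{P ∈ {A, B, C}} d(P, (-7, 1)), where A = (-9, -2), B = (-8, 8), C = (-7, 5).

Distances: d(A) ≈ 3.6056, d(B) ≈ 7.0711, d(C) = 4. Nearest: A = (-9, -2) with distance 3.6056.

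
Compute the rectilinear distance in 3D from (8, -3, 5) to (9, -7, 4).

Σ|x_i - y_i| = |8 - 9| + |-3 - (-7)| + |5 - 4| = 1 + 4 + 1 = 6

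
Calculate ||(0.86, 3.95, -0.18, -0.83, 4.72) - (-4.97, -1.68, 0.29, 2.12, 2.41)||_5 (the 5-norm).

(Σ|x_i - y_i|^5)^(1/5) = (|0.86 - (-4.97)|^5 + |3.95 - (-1.68)|^5 + |-0.18 - 0.29|^5 + |-0.83 - 2.12|^5 + |4.72 - 2.41|^5)^(1/5)
= (5.83^5 + 5.63^5 + 0.47^5 + 2.95^5 + 2.31^5)^(1/5) ≈ (6735.0802 + 5656.4242 + 0.0229 + 223.4138 + 65.7749)^(1/5) = (12680.716)^(1/5) ≈ 6.6165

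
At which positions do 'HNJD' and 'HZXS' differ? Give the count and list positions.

Differing positions: 2, 3, 4. Hamming distance = 3.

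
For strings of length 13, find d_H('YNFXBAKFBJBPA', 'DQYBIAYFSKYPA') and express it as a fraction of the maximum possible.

Differing positions: 1, 2, 3, 4, 5, 7, 9, 10, 11. Hamming distance = 9. The maximum possible Hamming distance for length-13 strings is 13, so d_H/13 = 9/13 ≈ 0.6923.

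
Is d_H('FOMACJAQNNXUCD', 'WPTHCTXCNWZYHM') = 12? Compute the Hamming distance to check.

Differing positions: 1, 2, 3, 4, 6, 7, 8, 10, 11, 12, 13, 14. Hamming distance = 12, so the claim is true.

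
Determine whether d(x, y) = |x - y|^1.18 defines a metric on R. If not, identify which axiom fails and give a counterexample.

No. d(x,y) = |x-y|^1.18 fails the triangle inequality since p = 1.18 > 1. Counterexample: x = 4, y = 12, z = 18. d(x,z) = |4 - 18|^1.18 = 14^1.18 ≈ 22.5129, but d(x,y) + d(y,z) = 8^1.18 + 6^1.18 ≈ 11.6318 + 8.2836 = 19.9154. Since 22.5129 > 19.9154, the triangle inequality is violated.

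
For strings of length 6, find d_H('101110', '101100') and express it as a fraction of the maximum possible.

Differing positions: 5. Hamming distance = 1. The maximum possible Hamming distance for length-6 strings is 6, so d_H/6 = 1/6 ≈ 0.1667.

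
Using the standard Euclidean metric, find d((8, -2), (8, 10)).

√(Σ(x_i - y_i)²) = √((8 - 8)² + (-2 - 10)²)
= √(0² + (-12)²) = √(0 + 144) = √144 = 12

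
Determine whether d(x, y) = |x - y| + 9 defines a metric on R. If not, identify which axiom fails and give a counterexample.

No. d fails identity of indiscernibles (specifically d(x,x) = 0): d(-4, -4) = |-4 - (-4)| + 9 = 0 + 9 = 9 ≠ 0.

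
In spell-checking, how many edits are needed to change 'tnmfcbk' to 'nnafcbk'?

Let D[i][j] be the edit distance between the first i characters of 'tnmfcbk' and the first j characters of 'nnafcbk', with D[i][0] = i, D[0][j] = j, and D[i][j] = D[i-1][j-1] if the characters match, else 1 + min(D[i-1][j], D[i][j-1], D[i-1][j-1]). Filling the table (rows: prefixes of 'tnmfcbk', columns: prefixes of 'nnafcbk'):
     ε  n  n  a  f  c  b  k
  ε  0  1  2  3  4  5  6  7
  t  1  1  2  3  4  5  6  7
  n  2  1  1  2  3  4  5  6
  m  3  2  2  2  3  4  5  6
  f  4  3  3  3  2  3  4  5
  c  5  4  4  4  3  2  3  4
  b  6  5  5  5  4  3  2  3
  k  7  6  6  6  5  4  3  2
The bottom-right entry gives D[7][7] = 2, so no sequence of fewer than 2 edits works. Backtracking through the table gives one optimal edit sequence (2 edits):
  tnmfcbk → nnmfcbk (sub t→n @1)
  nnmfcbk → nnafcbk (sub m→a @3)
Edit distance = 2.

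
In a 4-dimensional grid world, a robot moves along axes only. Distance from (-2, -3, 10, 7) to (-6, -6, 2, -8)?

Σ|x_i - y_i| = |-2 - (-6)| + |-3 - (-6)| + |10 - 2| + |7 - (-8)| = 4 + 3 + 8 + 15 = 30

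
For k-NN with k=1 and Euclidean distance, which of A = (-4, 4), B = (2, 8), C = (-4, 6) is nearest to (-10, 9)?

Distances: d(A) ≈ 7.8102, d(B) ≈ 12.0416, d(C) ≈ 6.7082. Nearest: C = (-4, 6) with distance 6.7082.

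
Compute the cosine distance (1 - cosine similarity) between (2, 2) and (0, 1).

With u = (2, 2), v = (0, 1):
u·v = 2·0 + 2·1 = 0 + 2 = 2.
|u| = √(2² + 2²) = √8, |v| = √(0² + 1²) = √1, so |u||v| = √(8·1) = √8.
cos θ = (u·v)/(|u||v|) = 2/√8 ≈ 0.7071
Cosine distance = 1 - cos θ ≈ 1 - 0.7071 = 0.2929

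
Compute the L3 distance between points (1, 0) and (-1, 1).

(Σ|x_i - y_i|^3)^(1/3) = (|1 - (-1)|^3 + |0 - 1|^3)^(1/3)
= (2^3 + 1^3)^(1/3) = (8 + 1)^(1/3) = (9)^(1/3) ≈ 2.0801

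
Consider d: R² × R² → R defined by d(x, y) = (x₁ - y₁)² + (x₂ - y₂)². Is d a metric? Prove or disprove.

No. The squared Euclidean distance fails the triangle inequality. Counterexample: x = (0, 0), y = (2, 4), z = (4, 8). d(x,z) = 4² + 8² = 80, but d(x,y) + d(y,z) = (2² + 4²) + (2² + 4²) = 20 + 20 = 40. Since 80 > 40, the triangle inequality is violated. (Note: √d, the ordinary Euclidean distance, IS a metric.)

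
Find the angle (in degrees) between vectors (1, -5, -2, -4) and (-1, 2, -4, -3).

With u = (1, -5, -2, -4), v = (-1, 2, -4, -3):
u·v = 1·(-1) + (-5)·2 + (-2)·(-4) + (-4)·(-3) = (-1) + (-10) + 8 + 12 = 9.
|u| = √(1² + (-5)² + (-2)² + (-4)²) = √46, |v| = √((-1)² + 2² + (-4)² + (-3)²) = √30, so |u||v| = √(46·30) = √1380.
cos θ = (u·v)/(|u||v|) = 9/√1380 ≈ 0.242272
θ = arccos(0.242272) ≈ 75.98°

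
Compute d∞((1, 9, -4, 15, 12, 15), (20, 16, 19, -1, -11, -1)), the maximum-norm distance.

max(|x_i - y_i|) = max(|1 - 20|, |9 - 16|, |-4 - 19|, |15 - (-1)|, |12 - (-11)|, |15 - (-1)|) = max(19, 7, 23, 16, 23, 16) = 23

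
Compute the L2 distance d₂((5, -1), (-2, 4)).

√(Σ(x_i - y_i)²) = √((5 - (-2))² + (-1 - 4)²)
= √(7² + (-5)²) = √(49 + 25) = √74 ≈ 8.6023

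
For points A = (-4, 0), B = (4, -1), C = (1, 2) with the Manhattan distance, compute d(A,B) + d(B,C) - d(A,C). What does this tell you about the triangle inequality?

d(A,B) = 8 + 1 = 9, d(B,C) = 3 + 3 = 6, d(A,C) = 5 + 2 = 7.
d(A,B) + d(B,C) - d(A,C) = 9 + 6 - 7 = 15 - 7 = 8. This is ≥ 0, so the triangle inequality holds for these points.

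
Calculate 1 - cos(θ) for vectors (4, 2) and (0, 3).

With u = (4, 2), v = (0, 3):
u·v = 4·0 + 2·3 = 0 + 6 = 6.
|u| = √(4² + 2²) = √20, |v| = √(0² + 3²) = √9, so |u||v| = √(20·9) = √180.
cos θ = (u·v)/(|u||v|) = 6/√180 ≈ 0.4472
Cosine distance = 1 - cos θ ≈ 1 - 0.4472 = 0.5528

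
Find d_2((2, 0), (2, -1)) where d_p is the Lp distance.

(Σ|x_i - y_i|^2)^(1/2) = (|2 - 2|^2 + |0 - (-1)|^2)^(1/2)
= (0^2 + 1^2)^(1/2) = (0 + 1)^(1/2) = (1)^(1/2) = 1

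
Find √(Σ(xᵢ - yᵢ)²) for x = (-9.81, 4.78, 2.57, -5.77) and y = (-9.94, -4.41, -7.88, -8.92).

√(Σ(x_i - y_i)²) = √((-9.81 - (-9.94))² + (4.78 - (-4.41))² + (2.57 - (-7.88))² + (-5.77 - (-8.92))²)
= √(0.13² + 9.19² + 10.45² + 3.15²) = √(0.0169 + 84.4561 + 109.2025 + 9.9225) = √203.598 ≈ 14.2688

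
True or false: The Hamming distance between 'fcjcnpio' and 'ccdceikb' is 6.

Differing positions: 1, 3, 5, 6, 7, 8. Hamming distance = 6, so the claim is true.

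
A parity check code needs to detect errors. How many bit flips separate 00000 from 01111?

Differing positions: 2, 3, 4, 5. Hamming distance = 4.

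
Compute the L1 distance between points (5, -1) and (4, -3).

Σ|x_i - y_i| = |5 - 4| + |-1 - (-3)| = 1 + 2 = 3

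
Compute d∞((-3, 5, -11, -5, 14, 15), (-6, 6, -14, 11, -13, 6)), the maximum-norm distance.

max(|x_i - y_i|) = max(|-3 - (-6)|, |5 - 6|, |-11 - (-14)|, |-5 - 11|, |14 - (-13)|, |15 - 6|) = max(3, 1, 3, 16, 27, 9) = 27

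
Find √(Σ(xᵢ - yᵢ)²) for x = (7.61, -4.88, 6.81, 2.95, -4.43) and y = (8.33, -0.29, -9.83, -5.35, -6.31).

√(Σ(x_i - y_i)²) = √((7.61 - 8.33)² + (-4.88 - (-0.29))² + (6.81 - (-9.83))² + (2.95 - (-5.35))² + (-4.43 - (-6.31))²)
= √((-0.72)² + (-4.59)² + 16.64² + 8.3² + 1.88²) = √(0.5184 + 21.0681 + 276.8896 + 68.89 + 3.5344) = √370.9005 ≈ 19.2588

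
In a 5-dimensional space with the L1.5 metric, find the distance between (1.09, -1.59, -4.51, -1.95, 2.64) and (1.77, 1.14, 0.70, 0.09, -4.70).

(Σ|x_i - y_i|^1.5)^(1/1.5) = (|1.09 - 1.77|^1.5 + |-1.59 - 1.14|^1.5 + |-4.51 - 0.7|^1.5 + |-1.95 - 0.09|^1.5 + |2.64 - (-4.7)|^1.5)^(1/1.5)
= (0.68^1.5 + 2.73^1.5 + 5.21^1.5 + 2.04^1.5 + 7.34^1.5)^(1/1.5) ≈ (0.5607 + 4.5107 + 11.892 + 2.9137 + 19.8858)^(1/1.5) = (39.7629)^(1/1.5) ≈ 11.6498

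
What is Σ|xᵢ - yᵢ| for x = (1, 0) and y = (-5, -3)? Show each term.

Σ|x_i - y_i| = |1 - (-5)| + |0 - (-3)| = 6 + 3 = 9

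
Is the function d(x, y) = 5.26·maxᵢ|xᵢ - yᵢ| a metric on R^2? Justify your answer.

Yes. The L∞ (Chebyshev) norm induces a metric on R^2, and multiplying a metric by a positive constant 5.26 > 0 preserves all four axioms: non-negativity (5.26·||x-y|| ≥ 0), identity (5.26·||x-y|| = 0 ⟺ ||x-y|| = 0 ⟺ x = y), symmetry (||x-y|| = ||y-x||), and the triangle inequality (5.26·||x-z|| ≤ 5.26·||x-y|| + 5.26·||y-z||). So d is a metric.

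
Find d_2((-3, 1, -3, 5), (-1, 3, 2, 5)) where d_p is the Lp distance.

(Σ|x_i - y_i|^2)^(1/2) = (|-3 - (-1)|^2 + |1 - 3|^2 + |-3 - 2|^2 + |5 - 5|^2)^(1/2)
= (2^2 + 2^2 + 5^2 + 0^2)^(1/2) = (4 + 4 + 25 + 0)^(1/2) = (33)^(1/2) ≈ 5.7446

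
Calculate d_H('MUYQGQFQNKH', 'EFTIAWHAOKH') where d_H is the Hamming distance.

Differing positions: 1, 2, 3, 4, 5, 6, 7, 8, 9. Hamming distance = 9.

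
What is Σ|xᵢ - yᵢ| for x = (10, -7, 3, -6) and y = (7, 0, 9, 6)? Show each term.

Σ|x_i - y_i| = |10 - 7| + |-7 - 0| + |3 - 9| + |-6 - 6| = 3 + 7 + 6 + 12 = 28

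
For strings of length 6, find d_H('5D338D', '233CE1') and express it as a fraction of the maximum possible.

Differing positions: 1, 2, 4, 5, 6. Hamming distance = 5. The maximum possible Hamming distance for length-6 strings is 6, so d_H/6 = 5/6 ≈ 0.8333.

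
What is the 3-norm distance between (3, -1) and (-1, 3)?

(Σ|x_i - y_i|^3)^(1/3) = (|3 - (-1)|^3 + |-1 - 3|^3)^(1/3)
= (4^3 + 4^3)^(1/3) = (64 + 64)^(1/3) = (128)^(1/3) ≈ 5.0397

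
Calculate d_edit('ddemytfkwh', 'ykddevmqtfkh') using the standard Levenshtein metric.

Let D[i][j] be the edit distance between the first i characters of 'ddemytfkwh' and the first j characters of 'ykddevmqtfkh', with D[i][0] = i, D[0][j] = j, and D[i][j] = D[i-1][j-1] if the characters match, else 1 + min(D[i-1][j], D[i][j-1], D[i-1][j-1]). Filling the table (rows: prefixes of 'ddemytfkwh', columns: prefixes of 'ykddevmqtfkh'):
     ε  y  k  d  d  e  v  m  q  t  f  k  h
  ε  0  1  2  3  4  5  6  7  8  9 10 11 12
  d  1  1  2  2  3  4  5  6  7  8  9 10 11
  d  2  2  2  2  2  3  4  5  6  7  8  9 10
  e  3  3  3  3  3  2  3  4  5  6  7  8  9
  m  4  4  4  4  4  3  3  3  4  5  6  7  8
  y  5  4  5  5  5  4  4  4  4  5  6  7  8
  t  6  5  5  6  6  5  5  5  5  4  5  6  7
  f  7  6  6  6  7  6  6  6  6  5  4  5  6
  k  8  7  6  7  7  7  7  7  7  6  5  4  5
  w  9  8  7  7  8  8  8  8  8  7  6  5  5
  h 10  9  8  8  8  9  9  9  9  8  7  6  5
The bottom-right entry gives D[10][12] = 5, so no sequence of fewer than 5 edits works. Backtracking through the table gives one optimal edit sequence (5 edits):
  ddemytfkwh → yddemytfkwh (ins y @1)
  yddemytfkwh → ykddemytfkwh (ins k @2)
  ykddemytfkwh → ykddevmytfkwh (ins v @6)
  ykddevmytfkwh → ykddevmqtfkwh (sub y→q @8)
  ykddevmqtfkwh → ykddevmqtfkh (del w @12)
Edit distance = 5.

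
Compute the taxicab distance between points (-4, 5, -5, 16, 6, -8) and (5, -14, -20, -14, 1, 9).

Σ|x_i - y_i| = |-4 - 5| + |5 - (-14)| + |-5 - (-20)| + |16 - (-14)| + |6 - 1| + |-8 - 9| = 9 + 19 + 15 + 30 + 5 + 17 = 95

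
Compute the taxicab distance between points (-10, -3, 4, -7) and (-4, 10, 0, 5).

Σ|x_i - y_i| = |-10 - (-4)| + |-3 - 10| + |4 - 0| + |-7 - 5| = 6 + 13 + 4 + 12 = 35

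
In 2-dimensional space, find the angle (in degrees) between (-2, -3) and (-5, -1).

With u = (-2, -3), v = (-5, -1):
u·v = (-2)·(-5) + (-3)·(-1) = 10 + 3 = 13.
|u| = √((-2)² + (-3)²) = √13, |v| = √((-5)² + (-1)²) = √26, so |u||v| = √(13·26) = √338.
cos θ = (u·v)/(|u||v|) = 13/√338 ≈ 0.707107
θ = arccos(0.707107) ≈ 45°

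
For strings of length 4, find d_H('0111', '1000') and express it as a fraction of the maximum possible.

Differing positions: 1, 2, 3, 4. Hamming distance = 4. The maximum possible Hamming distance for length-4 strings is 4, so d_H/4 = 4/4 = 1.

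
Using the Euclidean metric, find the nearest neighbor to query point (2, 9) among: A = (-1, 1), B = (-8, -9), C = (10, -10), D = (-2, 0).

Distances: d(A) ≈ 8.544, d(B) ≈ 20.5913, d(C) ≈ 20.6155, d(D) ≈ 9.8489. Nearest: A = (-1, 1) with distance 8.544.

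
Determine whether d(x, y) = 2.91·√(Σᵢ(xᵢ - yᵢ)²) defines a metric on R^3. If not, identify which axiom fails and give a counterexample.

Yes. The L2 (Euclidean) norm induces a metric on R^3, and multiplying a metric by a positive constant 2.91 > 0 preserves all four axioms: non-negativity (2.91·||x-y|| ≥ 0), identity (2.91·||x-y|| = 0 ⟺ ||x-y|| = 0 ⟺ x = y), symmetry (||x-y|| = ||y-x||), and the triangle inequality (2.91·||x-z|| ≤ 2.91·||x-y|| + 2.91·||y-z||). So d is a metric.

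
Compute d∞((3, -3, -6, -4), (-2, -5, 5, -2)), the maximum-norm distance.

max(|x_i - y_i|) = max(|3 - (-2)|, |-3 - (-5)|, |-6 - 5|, |-4 - (-2)|) = max(5, 2, 11, 2) = 11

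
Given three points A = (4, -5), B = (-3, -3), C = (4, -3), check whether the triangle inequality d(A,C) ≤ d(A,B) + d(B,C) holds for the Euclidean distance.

d(A,B) = √(7² + 2²) = √53 ≈ 7.2801, d(B,C) = √(7² + 0²) = √49 = 7, d(A,C) = √(0² + 2²) = √4 = 2.
d(A,C) = 2 ≤ 7.2801 + 7 = 14.2801. Triangle inequality is satisfied.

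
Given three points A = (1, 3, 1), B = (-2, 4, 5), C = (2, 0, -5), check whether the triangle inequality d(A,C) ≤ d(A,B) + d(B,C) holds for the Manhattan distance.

d(A,B) = 3 + 1 + 4 = 8, d(B,C) = 4 + 4 + 10 = 18, d(A,C) = 1 + 3 + 6 = 10.
d(A,C) = 10 ≤ 8 + 18 = 26. Triangle inequality is satisfied.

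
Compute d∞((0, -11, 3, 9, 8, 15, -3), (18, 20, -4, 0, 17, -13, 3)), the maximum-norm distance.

max(|x_i - y_i|) = max(|0 - 18|, |-11 - 20|, |3 - (-4)|, |9 - 0|, |8 - 17|, |15 - (-13)|, |-3 - 3|) = max(18, 31, 7, 9, 9, 28, 6) = 31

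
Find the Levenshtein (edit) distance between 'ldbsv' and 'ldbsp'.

Let D[i][j] be the edit distance between the first i characters of 'ldbsv' and the first j characters of 'ldbsp', with D[i][0] = i, D[0][j] = j, and D[i][j] = D[i-1][j-1] if the characters match, else 1 + min(D[i-1][j], D[i][j-1], D[i-1][j-1]). Filling the table (rows: prefixes of 'ldbsv', columns: prefixes of 'ldbsp'):
     ε  l  d  b  s  p
  ε  0  1  2  3  4  5
  l  1  0  1  2  3  4
  d  2  1  0  1  2  3
  b  3  2  1  0  1  2
  s  4  3  2  1  0  1
  v  5  4  3  2  1  1
The bottom-right entry gives D[5][5] = 1, so no sequence of fewer than 1 edit works. Backtracking through the table gives one optimal edit sequence (1 edit):
  ldbsv → ldbsp (sub v→p @5)
Edit distance = 1.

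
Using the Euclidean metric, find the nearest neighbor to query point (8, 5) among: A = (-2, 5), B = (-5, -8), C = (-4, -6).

Distances: d(A) = 10, d(B) ≈ 18.3848, d(C) ≈ 16.2788. Nearest: A = (-2, 5) with distance 10.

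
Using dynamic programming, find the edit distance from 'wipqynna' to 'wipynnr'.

Let D[i][j] be the edit distance between the first i characters of 'wipqynna' and the first j characters of 'wipynnr', with D[i][0] = i, D[0][j] = j, and D[i][j] = D[i-1][j-1] if the characters match, else 1 + min(D[i-1][j], D[i][j-1], D[i-1][j-1]). Filling the table (rows: prefixes of 'wipqynna', columns: prefixes of 'wipynnr'):
     ε  w  i  p  y  n  n  r
  ε  0  1  2  3  4  5  6  7
  w  1  0  1  2  3  4  5  6
  i  2  1  0  1  2  3  4  5
  p  3  2  1  0  1  2  3  4
  q  4  3  2  1  1  2  3  4
  y  5  4  3  2  1  2  3  4
  n  6  5  4  3  2  1  2  3
  n  7  6  5  4  3  2  1  2
  a  8  7  6  5  4  3  2  2
The bottom-right entry gives D[8][7] = 2, so no sequence of fewer than 2 edits works. Backtracking through the table gives one optimal edit sequence (2 edits):
  wipqynna → wipynna (del q @4)
  wipynna → wipynnr (sub a→r @7)
Edit distance = 2.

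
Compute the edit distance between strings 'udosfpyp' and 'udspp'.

Let D[i][j] be the edit distance between the first i characters of 'udosfpyp' and the first j characters of 'udspp', with D[i][0] = i, D[0][j] = j, and D[i][j] = D[i-1][j-1] if the characters match, else 1 + min(D[i-1][j], D[i][j-1], D[i-1][j-1]). Filling the table (rows: prefixes of 'udosfpyp', columns: prefixes of 'udspp'):
     ε  u  d  s  p  p
  ε  0  1  2  3  4  5
  u  1  0  1  2  3  4
  d  2  1  0  1  2  3
  o  3  2  1  1  2  3
  s  4  3  2  1  2  3
  f  5  4  3  2  2  3
  p  6  5  4  3  2  2
  y  7  6  5  4  3  3
  p  8  7  6  5  4  3
The bottom-right entry gives D[8][5] = 3, so no sequence of fewer than 3 edits works. Backtracking through the table gives one optimal edit sequence (3 edits):
  udosfpyp → udsfpyp (del o @3)
  udsfpyp → udspyp (del f @4)
  udspyp → udspp (del y @5)
Edit distance = 3.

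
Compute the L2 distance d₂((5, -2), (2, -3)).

√(Σ(x_i - y_i)²) = √((5 - 2)² + (-2 - (-3))²)
= √(3² + 1²) = √(9 + 1) = √10 ≈ 3.1623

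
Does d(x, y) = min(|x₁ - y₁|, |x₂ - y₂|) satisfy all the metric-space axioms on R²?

No. d fails identity of indiscernibles: take x = (-3, 0) and y = (-3, 6). Then d(x,y) = min(|-3 - (-3)|, |0 - 6|) = min(0, 6) = 0, yet x ≠ y.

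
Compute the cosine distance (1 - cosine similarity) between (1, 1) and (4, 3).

With u = (1, 1), v = (4, 3):
u·v = 1·4 + 1·3 = 4 + 3 = 7.
|u| = √(1² + 1²) = √2, |v| = √(4² + 3²) = √25, so |u||v| = √(2·25) = √50.
cos θ = (u·v)/(|u||v|) = 7/√50 ≈ 0.9899
Cosine distance = 1 - cos θ ≈ 1 - 0.9899 = 0.0101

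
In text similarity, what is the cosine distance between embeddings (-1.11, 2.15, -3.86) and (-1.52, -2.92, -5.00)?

With u = (-1.11, 2.15, -3.86), v = (-1.52, -2.92, -5.00):
u·v = (-1.11)·(-1.52) + 2.15·(-2.92) + (-3.86)·(-5) = 1.6872 + (-6.278) + 19.3 = 14.7092.
|u| = √((-1.11)² + 2.15² + (-3.86)²) = √(1.2321 + 4.6225 + 14.8996) = √20.7542, |v| = √((-1.52)² + (-2.92)² + (-5)²) = √(2.3104 + 8.5264 + 25) = √35.8368.
cos θ = (u·v)/(|u||v|) = 14.7092/(√20.7542·√35.8368) ≈ 0.5394
Cosine distance = 1 - cos θ ≈ 1 - 0.5394 = 0.4606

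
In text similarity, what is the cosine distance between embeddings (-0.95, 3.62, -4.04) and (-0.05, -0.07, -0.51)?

With u = (-0.95, 3.62, -4.04), v = (-0.05, -0.07, -0.51):
u·v = (-0.95)·(-0.05) + 3.62·(-0.07) + (-4.04)·(-0.51) = 0.0475 + (-0.2534) + 2.0604 = 1.8545.
|u| = √((-0.95)² + 3.62² + (-4.04)²) = √(0.9025 + 13.1044 + 16.3216) = √30.3285, |v| = √((-0.05)² + (-0.07)² + (-0.51)²) = √(0.0025 + 0.0049 + 0.2601) = √0.2675.
cos θ = (u·v)/(|u||v|) = 1.8545/(√30.3285·√0.2675) ≈ 0.6511
Cosine distance = 1 - cos θ ≈ 1 - 0.6511 = 0.3489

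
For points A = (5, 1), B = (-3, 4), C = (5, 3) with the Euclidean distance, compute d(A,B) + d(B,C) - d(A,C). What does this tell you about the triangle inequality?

d(A,B) = √(8² + 3²) = √73 ≈ 8.544, d(B,C) = √(8² + 1²) = √65 ≈ 8.0623, d(A,C) = √(0² + 2²) = √4 = 2.
d(A,B) + d(B,C) - d(A,C) = 8.544 + 8.0623 - 2 = 16.6063 - 2 = 14.6063 (to 4 decimal places). This is ≥ 0, so the triangle inequality holds for these points.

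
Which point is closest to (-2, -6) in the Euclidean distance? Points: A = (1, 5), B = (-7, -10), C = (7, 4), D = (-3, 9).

Distances: d(A) ≈ 11.4018, d(B) ≈ 6.4031, d(C) ≈ 13.4536, d(D) ≈ 15.0333. Nearest: B = (-7, -10) with distance 6.4031.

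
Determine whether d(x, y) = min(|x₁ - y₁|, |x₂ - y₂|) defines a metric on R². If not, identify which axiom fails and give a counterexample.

No. d fails identity of indiscernibles: take x = (-5, 0) and y = (-5, 7). Then d(x,y) = min(|-5 - (-5)|, |0 - 7|) = min(0, 7) = 0, yet x ≠ y.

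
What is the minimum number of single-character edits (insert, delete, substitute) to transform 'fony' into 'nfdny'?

Let D[i][j] be the edit distance between the first i characters of 'fony' and the first j characters of 'nfdny', with D[i][0] = i, D[0][j] = j, and D[i][j] = D[i-1][j-1] if the characters match, else 1 + min(D[i-1][j], D[i][j-1], D[i-1][j-1]). Filling the table (rows: prefixes of 'fony', columns: prefixes of 'nfdny'):
     ε  n  f  d  n  y
  ε  0  1  2  3  4  5
  f  1  1  1  2  3  4
  o  2  2  2  2  3  4
  n  3  2  3  3  2  3
  y  4  3  3  4  3  2
The bottom-right entry gives D[4][5] = 2, so no sequence of fewer than 2 edits works. Backtracking through the table gives one optimal edit sequence (2 edits):
  fony → nfony (ins n @1)
  nfony → nfdny (sub o→d @3)
Edit distance = 2.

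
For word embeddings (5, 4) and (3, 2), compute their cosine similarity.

With u = (5, 4), v = (3, 2):
u·v = 5·3 + 4·2 = 15 + 8 = 23.
|u| = √(5² + 4²) = √41, |v| = √(3² + 2²) = √13, so |u||v| = √(41·13) = √533.
cos θ = (u·v)/(|u||v|) = 23/√533 ≈ 0.9962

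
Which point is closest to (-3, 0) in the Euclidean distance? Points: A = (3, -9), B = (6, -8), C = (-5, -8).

Distances: d(A) ≈ 10.8167, d(B) ≈ 12.0416, d(C) ≈ 8.2462. Nearest: C = (-5, -8) with distance 8.2462.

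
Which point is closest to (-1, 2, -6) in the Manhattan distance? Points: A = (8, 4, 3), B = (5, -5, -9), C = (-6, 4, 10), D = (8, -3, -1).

Distances: d(A) = 20, d(B) = 16, d(C) = 23, d(D) = 19. Nearest: B = (5, -5, -9) with distance 16.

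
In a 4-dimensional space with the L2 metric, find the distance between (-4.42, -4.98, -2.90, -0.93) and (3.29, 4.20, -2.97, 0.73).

(Σ|x_i - y_i|^2)^(1/2) = (|-4.42 - 3.29|^2 + |-4.98 - 4.2|^2 + |-2.9 - (-2.97)|^2 + |-0.93 - 0.73|^2)^(1/2)
= (7.71^2 + 9.18^2 + 0.07^2 + 1.66^2)^(1/2) = (59.4441 + 84.2724 + 0.0049 + 2.7556)^(1/2) = (146.477)^(1/2) ≈ 12.1028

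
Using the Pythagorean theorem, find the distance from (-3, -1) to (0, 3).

√(Σ(x_i - y_i)²) = √((-3 - 0)² + (-1 - 3)²)
= √((-3)² + (-4)²) = √(9 + 16) = √25 = 5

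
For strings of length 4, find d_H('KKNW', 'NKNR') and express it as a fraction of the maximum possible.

Differing positions: 1, 4. Hamming distance = 2. The maximum possible Hamming distance for length-4 strings is 4, so d_H/4 = 2/4 = 0.5.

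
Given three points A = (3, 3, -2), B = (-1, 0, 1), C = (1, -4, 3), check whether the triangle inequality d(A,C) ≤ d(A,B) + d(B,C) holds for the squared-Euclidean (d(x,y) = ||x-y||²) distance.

d(A,B) = 4² + 3² + 3² = 34, d(B,C) = 2² + 4² + 2² = 24, d(A,C) = 2² + 7² + 5² = 78.
d(A,C) = 78 > 34 + 24 = 58. Triangle inequality is VIOLATED. (Squared-Euclidean is not a metric — this is a counterexample.)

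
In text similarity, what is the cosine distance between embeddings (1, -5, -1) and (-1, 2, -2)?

With u = (1, -5, -1), v = (-1, 2, -2):
u·v = 1·(-1) + (-5)·2 + (-1)·(-2) = (-1) + (-10) + 2 = -9.
|u| = √(1² + (-5)² + (-1)²) = √27, |v| = √((-1)² + 2² + (-2)²) = √9, so |u||v| = √(27·9) = √243.
cos θ = (u·v)/(|u||v|) = -9/√243 ≈ -0.5774
Cosine distance = 1 - cos θ ≈ 1 - (-0.5774) = 1.5774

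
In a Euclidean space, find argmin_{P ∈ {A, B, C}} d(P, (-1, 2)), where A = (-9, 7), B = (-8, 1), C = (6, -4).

Distances: d(A) ≈ 9.434, d(B) ≈ 7.0711, d(C) ≈ 9.2195. Nearest: B = (-8, 1) with distance 7.0711.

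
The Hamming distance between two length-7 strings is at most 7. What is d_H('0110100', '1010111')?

Differing positions: 1, 2, 6, 7. Hamming distance = 4. The maximum possible Hamming distance for length-7 strings is 7, so d_H/7 = 4/7 ≈ 0.5714.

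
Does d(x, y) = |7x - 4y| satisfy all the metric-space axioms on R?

No. d fails symmetry: d(1, 9) = |7·1 - 4·9| = |-29| = 29, but d(9, 1) = |7·9 - 4·1| = |59| = 59. Since 29 ≠ 59, d(x,y) ≠ d(y,x) in general.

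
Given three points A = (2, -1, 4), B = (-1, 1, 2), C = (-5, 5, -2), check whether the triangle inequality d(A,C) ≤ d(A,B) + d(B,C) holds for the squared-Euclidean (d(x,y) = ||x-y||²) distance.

d(A,B) = 3² + 2² + 2² = 17, d(B,C) = 4² + 4² + 4² = 48, d(A,C) = 7² + 6² + 6² = 121.
d(A,C) = 121 > 17 + 48 = 65. Triangle inequality is VIOLATED. (Squared-Euclidean is not a metric — this is a counterexample.)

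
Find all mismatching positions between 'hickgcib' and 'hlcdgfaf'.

Differing positions: 2, 4, 6, 7, 8. Hamming distance = 5.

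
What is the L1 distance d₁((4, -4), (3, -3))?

Σ|x_i - y_i| = |4 - 3| + |-4 - (-3)| = 1 + 1 = 2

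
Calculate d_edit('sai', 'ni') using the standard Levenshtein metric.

Let D[i][j] be the edit distance between the first i characters of 'sai' and the first j characters of 'ni', with D[i][0] = i, D[0][j] = j, and D[i][j] = D[i-1][j-1] if the characters match, else 1 + min(D[i-1][j], D[i][j-1], D[i-1][j-1]). Filling the table (rows: prefixes of 'sai', columns: prefixes of 'ni'):
     ε  n  i
  ε  0  1  2
  s  1  1  2
  a  2  2  2
  i  3  3  2
The bottom-right entry gives D[3][2] = 2, so no sequence of fewer than 2 edits works. Backtracking through the table gives one optimal edit sequence (2 edits):
  sai → ai (del s @1)
  ai → ni (sub a→n @1)
Edit distance = 2.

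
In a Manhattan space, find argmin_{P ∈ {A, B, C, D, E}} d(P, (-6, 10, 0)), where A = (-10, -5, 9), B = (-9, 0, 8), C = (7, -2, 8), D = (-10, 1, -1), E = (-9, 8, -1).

Distances: d(A) = 28, d(B) = 21, d(C) = 33, d(D) = 14, d(E) = 6. Nearest: E = (-9, 8, -1) with distance 6.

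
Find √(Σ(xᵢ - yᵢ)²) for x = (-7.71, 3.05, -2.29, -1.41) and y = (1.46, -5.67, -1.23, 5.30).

√(Σ(x_i - y_i)²) = √((-7.71 - 1.46)² + (3.05 - (-5.67))² + (-2.29 - (-1.23))² + (-1.41 - 5.3)²)
= √((-9.17)² + 8.72² + (-1.06)² + (-6.71)²) = √(84.0889 + 76.0384 + 1.1236 + 45.0241) = √206.275 ≈ 14.3623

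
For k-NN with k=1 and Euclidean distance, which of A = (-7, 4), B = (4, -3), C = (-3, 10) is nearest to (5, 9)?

Distances: d(A) = 13, d(B) ≈ 12.0416, d(C) ≈ 8.0623. Nearest: C = (-3, 10) with distance 8.0623.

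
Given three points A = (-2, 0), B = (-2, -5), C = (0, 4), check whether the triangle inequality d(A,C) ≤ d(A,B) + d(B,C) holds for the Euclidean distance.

d(A,B) = √(0² + 5²) = √25 = 5, d(B,C) = √(2² + 9²) = √85 ≈ 9.2195, d(A,C) = √(2² + 4²) = √20 ≈ 4.4721.
d(A,C) ≈ 4.4721 ≤ 5 + 9.2195 = 14.2195. Triangle inequality is satisfied.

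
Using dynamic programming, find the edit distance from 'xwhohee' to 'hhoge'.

Let D[i][j] be the edit distance between the first i characters of 'xwhohee' and the first j characters of 'hhoge', with D[i][0] = i, D[0][j] = j, and D[i][j] = D[i-1][j-1] if the characters match, else 1 + min(D[i-1][j], D[i][j-1], D[i-1][j-1]). Filling the table (rows: prefixes of 'xwhohee', columns: prefixes of 'hhoge'):
     ε  h  h  o  g  e
  ε  0  1  2  3  4  5
  x  1  1  2  3  4  5
  w  2  2  2  3  4  5
  h  3  2  2  3  4  5
  o  4  3  3  2  3  4
  h  5  4  3  3  3  4
  e  6  5  4  4  4  3
  e  7  6  5  5  5  4
The bottom-right entry gives D[7][5] = 4, so no sequence of fewer than 4 edits works. Backtracking through the table gives one optimal edit sequence (4 edits):
  xwhohee → whohee (del x @1)
  whohee → hhohee (sub w→h @1)
  hhohee → hhoee (del h @4)
  hhoee → hhoge (sub e→g @4)
Edit distance = 4.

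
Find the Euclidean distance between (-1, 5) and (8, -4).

√(Σ(x_i - y_i)²) = √((-1 - 8)² + (5 - (-4))²)
= √((-9)² + 9²) = √(81 + 81) = √162 ≈ 12.7279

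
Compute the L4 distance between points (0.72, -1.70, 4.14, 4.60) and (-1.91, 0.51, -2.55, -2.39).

(Σ|x_i - y_i|^4)^(1/4) = (|0.72 - (-1.91)|^4 + |-1.7 - 0.51|^4 + |4.14 - (-2.55)|^4 + |4.6 - (-2.39)|^4)^(1/4)
= (2.63^4 + 2.21^4 + 6.69^4 + 6.99^4)^(1/4) ≈ (47.8435 + 23.8544 + 2003.1085 + 2387.3094)^(1/4) = (4462.1158)^(1/4) ≈ 8.1731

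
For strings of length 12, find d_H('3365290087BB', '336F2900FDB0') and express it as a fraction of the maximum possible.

Differing positions: 4, 9, 10, 12. Hamming distance = 4. The maximum possible Hamming distance for length-12 strings is 12, so d_H/12 = 4/12 ≈ 0.3333.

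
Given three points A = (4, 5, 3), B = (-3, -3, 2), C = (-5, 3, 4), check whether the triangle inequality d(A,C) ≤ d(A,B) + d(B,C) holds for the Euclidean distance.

d(A,B) = √(7² + 8² + 1²) = √114 ≈ 10.6771, d(B,C) = √(2² + 6² + 2²) = √44 ≈ 6.6332, d(A,C) = √(9² + 2² + 1²) = √86 ≈ 9.2736.
d(A,C) ≈ 9.2736 ≤ 10.6771 + 6.6332 = 17.3103. Triangle inequality is satisfied.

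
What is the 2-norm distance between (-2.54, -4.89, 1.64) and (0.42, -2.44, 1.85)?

(Σ|x_i - y_i|^2)^(1/2) = (|-2.54 - 0.42|^2 + |-4.89 - (-2.44)|^2 + |1.64 - 1.85|^2)^(1/2)
= (2.96^2 + 2.45^2 + 0.21^2)^(1/2) = (8.7616 + 6.0025 + 0.0441)^(1/2) = (14.8082)^(1/2) ≈ 3.8481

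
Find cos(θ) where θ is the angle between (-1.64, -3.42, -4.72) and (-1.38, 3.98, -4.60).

With u = (-1.64, -3.42, -4.72), v = (-1.38, 3.98, -4.60):
u·v = (-1.64)·(-1.38) + (-3.42)·3.98 + (-4.72)·(-4.6) = 2.2632 + (-13.6116) + 21.712 = 10.3636.
|u| = √((-1.64)² + (-3.42)² + (-4.72)²) = √(2.6896 + 11.6964 + 22.2784) = √36.6644, |v| = √((-1.38)² + 3.98² + (-4.6)²) = √(1.9044 + 15.8404 + 21.16) = √38.9048.
cos θ = (u·v)/(|u||v|) = 10.3636/(√36.6644·√38.9048) ≈ 0.2744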